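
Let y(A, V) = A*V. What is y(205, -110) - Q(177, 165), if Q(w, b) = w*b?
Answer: -51755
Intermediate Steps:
Q(w, b) = b*w
y(205, -110) - Q(177, 165) = 205*(-110) - 165*177 = -22550 - 1*29205 = -22550 - 29205 = -51755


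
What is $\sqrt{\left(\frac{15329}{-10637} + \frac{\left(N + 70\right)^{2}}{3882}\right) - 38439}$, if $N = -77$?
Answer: $\frac{i \sqrt{65544703091571135894}}{41292834} \approx 196.06 i$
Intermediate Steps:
$\sqrt{\left(\frac{15329}{-10637} + \frac{\left(N + 70\right)^{2}}{3882}\right) - 38439} = \sqrt{\left(\frac{15329}{-10637} + \frac{\left(-77 + 70\right)^{2}}{3882}\right) - 38439} = \sqrt{\left(15329 \left(- \frac{1}{10637}\right) + \left(-7\right)^{2} \cdot \frac{1}{3882}\right) - 38439} = \sqrt{\left(- \frac{15329}{10637} + 49 \cdot \frac{1}{3882}\right) - 38439} = \sqrt{\left(- \frac{15329}{10637} + \frac{49}{3882}\right) - 38439} = \sqrt{- \frac{58985965}{41292834} - 38439} = \sqrt{- \frac{1587314232091}{41292834}} = \frac{i \sqrt{65544703091571135894}}{41292834}$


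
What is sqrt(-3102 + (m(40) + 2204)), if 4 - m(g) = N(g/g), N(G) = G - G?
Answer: I*sqrt(894) ≈ 29.9*I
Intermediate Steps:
N(G) = 0
m(g) = 4 (m(g) = 4 - 1*0 = 4 + 0 = 4)
sqrt(-3102 + (m(40) + 2204)) = sqrt(-3102 + (4 + 2204)) = sqrt(-3102 + 2208) = sqrt(-894) = I*sqrt(894)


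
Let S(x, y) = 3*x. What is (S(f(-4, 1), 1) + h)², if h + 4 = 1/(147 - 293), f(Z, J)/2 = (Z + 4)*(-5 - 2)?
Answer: 342225/21316 ≈ 16.055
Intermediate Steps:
f(Z, J) = -56 - 14*Z (f(Z, J) = 2*((Z + 4)*(-5 - 2)) = 2*((4 + Z)*(-7)) = 2*(-28 - 7*Z) = -56 - 14*Z)
h = -585/146 (h = -4 + 1/(147 - 293) = -4 + 1/(-146) = -4 - 1/146 = -585/146 ≈ -4.0069)
(S(f(-4, 1), 1) + h)² = (3*(-56 - 14*(-4)) - 585/146)² = (3*(-56 + 56) - 585/146)² = (3*0 - 585/146)² = (0 - 585/146)² = (-585/146)² = 342225/21316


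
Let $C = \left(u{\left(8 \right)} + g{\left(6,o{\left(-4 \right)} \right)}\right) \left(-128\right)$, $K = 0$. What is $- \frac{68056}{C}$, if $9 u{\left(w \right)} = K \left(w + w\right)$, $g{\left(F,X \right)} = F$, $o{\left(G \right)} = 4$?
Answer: $\frac{8507}{96} \approx 88.615$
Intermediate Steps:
$u{\left(w \right)} = 0$ ($u{\left(w \right)} = \frac{0 \left(w + w\right)}{9} = \frac{0 \cdot 2 w}{9} = \frac{1}{9} \cdot 0 = 0$)
$C = -768$ ($C = \left(0 + 6\right) \left(-128\right) = 6 \left(-128\right) = -768$)
$- \frac{68056}{C} = - \frac{68056}{-768} = \left(-68056\right) \left(- \frac{1}{768}\right) = \frac{8507}{96}$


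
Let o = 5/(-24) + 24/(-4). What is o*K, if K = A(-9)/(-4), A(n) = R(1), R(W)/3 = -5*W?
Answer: -745/32 ≈ -23.281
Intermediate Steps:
R(W) = -15*W (R(W) = 3*(-5*W) = -15*W)
A(n) = -15 (A(n) = -15*1 = -15)
o = -149/24 (o = 5*(-1/24) + 24*(-¼) = -5/24 - 6 = -149/24 ≈ -6.2083)
K = 15/4 (K = -15/(-4) = -15*(-¼) = 15/4 ≈ 3.7500)
o*K = -149/24*15/4 = -745/32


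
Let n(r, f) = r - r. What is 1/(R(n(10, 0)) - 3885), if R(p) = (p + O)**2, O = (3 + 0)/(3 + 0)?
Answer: -1/3884 ≈ -0.00025747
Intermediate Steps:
n(r, f) = 0
O = 1 (O = 3/3 = 3*(1/3) = 1)
R(p) = (1 + p)**2 (R(p) = (p + 1)**2 = (1 + p)**2)
1/(R(n(10, 0)) - 3885) = 1/((1 + 0)**2 - 3885) = 1/(1**2 - 3885) = 1/(1 - 3885) = 1/(-3884) = -1/3884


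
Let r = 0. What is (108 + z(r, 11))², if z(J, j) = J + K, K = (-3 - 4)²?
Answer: 24649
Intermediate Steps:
K = 49 (K = (-7)² = 49)
z(J, j) = 49 + J (z(J, j) = J + 49 = 49 + J)
(108 + z(r, 11))² = (108 + (49 + 0))² = (108 + 49)² = 157² = 24649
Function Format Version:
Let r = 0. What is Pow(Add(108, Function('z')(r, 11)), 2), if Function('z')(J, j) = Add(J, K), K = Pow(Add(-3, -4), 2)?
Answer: 24649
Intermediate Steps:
K = 49 (K = Pow(-7, 2) = 49)
Function('z')(J, j) = Add(49, J) (Function('z')(J, j) = Add(J, 49) = Add(49, J))
Pow(Add(108, Function('z')(r, 11)), 2) = Pow(Add(108, Add(49, 0)), 2) = Pow(Add(108, 49), 2) = Pow(157, 2) = 24649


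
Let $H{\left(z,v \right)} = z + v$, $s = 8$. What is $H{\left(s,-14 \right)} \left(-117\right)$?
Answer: $702$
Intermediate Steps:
$H{\left(z,v \right)} = v + z$
$H{\left(s,-14 \right)} \left(-117\right) = \left(-14 + 8\right) \left(-117\right) = \left(-6\right) \left(-117\right) = 702$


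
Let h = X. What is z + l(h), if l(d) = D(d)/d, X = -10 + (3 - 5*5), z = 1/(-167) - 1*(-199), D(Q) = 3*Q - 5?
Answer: 1080291/5344 ≈ 202.15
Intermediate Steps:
D(Q) = -5 + 3*Q
z = 33232/167 (z = -1/167 + 199 = 33232/167 ≈ 198.99)
X = -32 (X = -10 + (3 - 25) = -10 - 22 = -32)
h = -32
l(d) = (-5 + 3*d)/d
z + l(h) = 33232/167 + (3 - 5/(-32)) = 33232/167 + (3 - 5*(-1/32)) = 33232/167 + (3 + 5/32) = 33232/167 + 101/32 = 1080291/5344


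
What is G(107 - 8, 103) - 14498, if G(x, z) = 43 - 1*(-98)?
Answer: -14357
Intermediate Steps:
G(x, z) = 141 (G(x, z) = 43 + 98 = 141)
G(107 - 8, 103) - 14498 = 141 - 14498 = -14357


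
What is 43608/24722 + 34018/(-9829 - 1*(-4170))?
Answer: -297107662/69950899 ≈ -4.2474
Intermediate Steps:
43608/24722 + 34018/(-9829 - 1*(-4170)) = 43608*(1/24722) + 34018/(-9829 + 4170) = 21804/12361 + 34018/(-5659) = 21804/12361 + 34018*(-1/5659) = 21804/12361 - 34018/5659 = -297107662/69950899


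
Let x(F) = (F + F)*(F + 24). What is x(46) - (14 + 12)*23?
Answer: 5842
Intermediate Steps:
x(F) = 2*F*(24 + F) (x(F) = (2*F)*(24 + F) = 2*F*(24 + F))
x(46) - (14 + 12)*23 = 2*46*(24 + 46) - (14 + 12)*23 = 2*46*70 - 26*23 = 6440 - 1*598 = 6440 - 598 = 5842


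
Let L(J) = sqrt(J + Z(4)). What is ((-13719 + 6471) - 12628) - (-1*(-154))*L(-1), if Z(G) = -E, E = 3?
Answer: -19876 - 308*I ≈ -19876.0 - 308.0*I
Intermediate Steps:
Z(G) = -3 (Z(G) = -1*3 = -3)
L(J) = sqrt(-3 + J) (L(J) = sqrt(J - 3) = sqrt(-3 + J))
((-13719 + 6471) - 12628) - (-1*(-154))*L(-1) = ((-13719 + 6471) - 12628) - (-1*(-154))*sqrt(-3 - 1) = (-7248 - 12628) - 154*sqrt(-4) = -19876 - 154*2*I = -19876 - 308*I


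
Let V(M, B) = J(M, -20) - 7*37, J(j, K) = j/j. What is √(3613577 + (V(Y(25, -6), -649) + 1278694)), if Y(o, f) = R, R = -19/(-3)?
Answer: 21*√11093 ≈ 2211.8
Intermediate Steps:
R = 19/3 (R = -19*(-⅓) = 19/3 ≈ 6.3333)
Y(o, f) = 19/3
J(j, K) = 1
V(M, B) = -258 (V(M, B) = 1 - 7*37 = 1 - 1*259 = 1 - 259 = -258)
√(3613577 + (V(Y(25, -6), -649) + 1278694)) = √(3613577 + (-258 + 1278694)) = √(3613577 + 1278436) = √4892013 = 21*√11093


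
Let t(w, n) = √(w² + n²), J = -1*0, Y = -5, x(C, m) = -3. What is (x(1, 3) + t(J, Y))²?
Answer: 4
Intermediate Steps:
J = 0
t(w, n) = √(n² + w²)
(x(1, 3) + t(J, Y))² = (-3 + √((-5)² + 0²))² = (-3 + √(25 + 0))² = (-3 + √25)² = (-3 + 5)² = 2² = 4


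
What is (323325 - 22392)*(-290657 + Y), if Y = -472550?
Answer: -229674172131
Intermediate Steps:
(323325 - 22392)*(-290657 + Y) = (323325 - 22392)*(-290657 - 472550) = 300933*(-763207) = -229674172131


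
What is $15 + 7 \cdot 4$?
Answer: $43$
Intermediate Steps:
$15 + 7 \cdot 4 = 15 + 28 = 43$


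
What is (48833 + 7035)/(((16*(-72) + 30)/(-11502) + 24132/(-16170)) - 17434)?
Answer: -288631686420/90076741919 ≈ -3.2043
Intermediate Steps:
(48833 + 7035)/(((16*(-72) + 30)/(-11502) + 24132/(-16170)) - 17434) = 55868/(((-1152 + 30)*(-1/11502) + 24132*(-1/16170)) - 17434) = 55868/((-1122*(-1/11502) - 4022/2695) - 17434) = 55868/((187/1917 - 4022/2695) - 17434) = 55868/(-7206209/5166315 - 17434) = 55868/(-90076741919/5166315) = 55868*(-5166315/90076741919) = -288631686420/90076741919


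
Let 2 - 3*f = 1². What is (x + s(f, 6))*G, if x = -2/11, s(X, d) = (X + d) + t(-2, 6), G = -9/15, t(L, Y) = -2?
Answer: -137/55 ≈ -2.4909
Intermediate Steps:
f = ⅓ (f = ⅔ - ⅓*1² = ⅔ - ⅓*1 = ⅔ - ⅓ = ⅓ ≈ 0.33333)
G = -⅗ (G = -9*1/15 = -⅗ ≈ -0.60000)
s(X, d) = -2 + X + d (s(X, d) = (X + d) - 2 = -2 + X + d)
x = -2/11 (x = -2*1/11 = -2/11 ≈ -0.18182)
(x + s(f, 6))*G = (-2/11 + (-2 + ⅓ + 6))*(-⅗) = (-2/11 + 13/3)*(-⅗) = (137/33)*(-⅗) = -137/55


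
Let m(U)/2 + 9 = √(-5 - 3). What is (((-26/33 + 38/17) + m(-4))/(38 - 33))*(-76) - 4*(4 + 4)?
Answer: 615976/2805 - 304*I*√2/5 ≈ 219.6 - 85.984*I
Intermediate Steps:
m(U) = -18 + 4*I*√2 (m(U) = -18 + 2*√(-5 - 3) = -18 + 2*√(-8) = -18 + 2*(2*I*√2) = -18 + 4*I*√2)
(((-26/33 + 38/17) + m(-4))/(38 - 33))*(-76) - 4*(4 + 4) = (((-26/33 + 38/17) + (-18 + 4*I*√2))/(38 - 33))*(-76) - 4*(4 + 4) = (((-26*1/33 + 38*(1/17)) + (-18 + 4*I*√2))/5)*(-76) - 4*8 = (((-26/33 + 38/17) + (-18 + 4*I*√2))*(⅕))*(-76) - 32 = ((812/561 + (-18 + 4*I*√2))*(⅕))*(-76) - 32 = ((-9286/561 + 4*I*√2)*(⅕))*(-76) - 32 = (-9286/2805 + 4*I*√2/5)*(-76) - 32 = (705736/2805 - 304*I*√2/5) - 32 = 615976/2805 - 304*I*√2/5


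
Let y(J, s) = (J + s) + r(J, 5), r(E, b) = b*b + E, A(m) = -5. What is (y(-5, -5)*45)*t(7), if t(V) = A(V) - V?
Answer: -5400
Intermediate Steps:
t(V) = -5 - V
r(E, b) = E + b**2 (r(E, b) = b**2 + E = E + b**2)
y(J, s) = 25 + s + 2*J (y(J, s) = (J + s) + (J + 5**2) = (J + s) + (J + 25) = (J + s) + (25 + J) = 25 + s + 2*J)
(y(-5, -5)*45)*t(7) = ((25 - 5 + 2*(-5))*45)*(-5 - 1*7) = ((25 - 5 - 10)*45)*(-5 - 7) = (10*45)*(-12) = 450*(-12) = -5400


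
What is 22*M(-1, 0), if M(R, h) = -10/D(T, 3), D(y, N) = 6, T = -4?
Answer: -110/3 ≈ -36.667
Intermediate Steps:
M(R, h) = -5/3 (M(R, h) = -10/6 = -10*⅙ = -5/3)
22*M(-1, 0) = 22*(-5/3) = -110/3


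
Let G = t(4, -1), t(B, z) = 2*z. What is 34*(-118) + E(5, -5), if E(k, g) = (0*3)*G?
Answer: -4012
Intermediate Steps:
G = -2 (G = 2*(-1) = -2)
E(k, g) = 0 (E(k, g) = (0*3)*(-2) = 0*(-2) = 0)
34*(-118) + E(5, -5) = 34*(-118) + 0 = -4012 + 0 = -4012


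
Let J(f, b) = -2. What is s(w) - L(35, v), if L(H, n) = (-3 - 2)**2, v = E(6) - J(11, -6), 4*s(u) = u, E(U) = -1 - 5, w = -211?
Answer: -311/4 ≈ -77.750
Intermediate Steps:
E(U) = -6
s(u) = u/4
v = -4 (v = -6 - 1*(-2) = -6 + 2 = -4)
L(H, n) = 25 (L(H, n) = (-5)**2 = 25)
s(w) - L(35, v) = (1/4)*(-211) - 1*25 = -211/4 - 25 = -311/4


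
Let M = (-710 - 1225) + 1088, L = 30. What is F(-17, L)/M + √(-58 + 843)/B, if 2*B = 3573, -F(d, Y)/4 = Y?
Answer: 120/847 + 2*√785/3573 ≈ 0.15736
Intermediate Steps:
F(d, Y) = -4*Y
B = 3573/2 (B = (½)*3573 = 3573/2 ≈ 1786.5)
M = -847 (M = -1935 + 1088 = -847)
F(-17, L)/M + √(-58 + 843)/B = -4*30/(-847) + √(-58 + 843)/(3573/2) = -120*(-1/847) + √785*(2/3573) = 120/847 + 2*√785/3573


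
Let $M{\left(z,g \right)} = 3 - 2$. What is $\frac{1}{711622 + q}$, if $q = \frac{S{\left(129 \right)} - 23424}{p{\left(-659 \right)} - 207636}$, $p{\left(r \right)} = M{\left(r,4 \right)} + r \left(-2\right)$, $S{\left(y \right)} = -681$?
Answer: $\frac{206317}{146819740279} \approx 1.4052 \cdot 10^{-6}$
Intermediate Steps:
$M{\left(z,g \right)} = 1$ ($M{\left(z,g \right)} = 3 - 2 = 1$)
$p{\left(r \right)} = 1 - 2 r$ ($p{\left(r \right)} = 1 + r \left(-2\right) = 1 - 2 r$)
$q = \frac{24105}{206317}$ ($q = \frac{-681 - 23424}{\left(1 - -1318\right) - 207636} = - \frac{24105}{\left(1 + 1318\right) - 207636} = - \frac{24105}{1319 - 207636} = - \frac{24105}{-206317} = \left(-24105\right) \left(- \frac{1}{206317}\right) = \frac{24105}{206317} \approx 0.11683$)
$\frac{1}{711622 + q} = \frac{1}{711622 + \frac{24105}{206317}} = \frac{1}{\frac{146819740279}{206317}} = \frac{206317}{146819740279}$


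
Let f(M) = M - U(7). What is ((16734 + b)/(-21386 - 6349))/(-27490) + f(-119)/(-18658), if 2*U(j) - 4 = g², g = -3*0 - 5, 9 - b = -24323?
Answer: 102551301953/14225515028700 ≈ 0.0072090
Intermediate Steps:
b = 24332 (b = 9 - 1*(-24323) = 9 + 24323 = 24332)
g = -5 (g = 0 - 5 = -5)
U(j) = 29/2 (U(j) = 2 + (½)*(-5)² = 2 + (½)*25 = 2 + 25/2 = 29/2)
f(M) = -29/2 + M (f(M) = M - 1*29/2 = M - 29/2 = -29/2 + M)
((16734 + b)/(-21386 - 6349))/(-27490) + f(-119)/(-18658) = ((16734 + 24332)/(-21386 - 6349))/(-27490) + (-29/2 - 119)/(-18658) = (41066/(-27735))*(-1/27490) - 267/2*(-1/18658) = (41066*(-1/27735))*(-1/27490) + 267/37316 = -41066/27735*(-1/27490) + 267/37316 = 20533/381217575 + 267/37316 = 102551301953/14225515028700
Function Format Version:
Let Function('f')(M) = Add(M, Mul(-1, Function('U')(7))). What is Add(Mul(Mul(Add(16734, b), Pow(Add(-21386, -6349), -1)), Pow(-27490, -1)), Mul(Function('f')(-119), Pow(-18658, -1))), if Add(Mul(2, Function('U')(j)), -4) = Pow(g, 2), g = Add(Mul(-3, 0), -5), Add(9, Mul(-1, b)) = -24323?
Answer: Rational(102551301953, 14225515028700) ≈ 0.0072090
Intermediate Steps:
b = 24332 (b = Add(9, Mul(-1, -24323)) = Add(9, 24323) = 24332)
g = -5 (g = Add(0, -5) = -5)
Function('U')(j) = Rational(29, 2) (Function('U')(j) = Add(2, Mul(Rational(1, 2), Pow(-5, 2))) = Add(2, Mul(Rational(1, 2), 25)) = Add(2, Rational(25, 2)) = Rational(29, 2))
Function('f')(M) = Add(Rational(-29, 2), M) (Function('f')(M) = Add(M, Mul(-1, Rational(29, 2))) = Add(M, Rational(-29, 2)) = Add(Rational(-29, 2), M))
Add(Mul(Mul(Add(16734, b), Pow(Add(-21386, -6349), -1)), Pow(-27490, -1)), Mul(Function('f')(-119), Pow(-18658, -1))) = Add(Mul(Mul(Add(16734, 24332), Pow(Add(-21386, -6349), -1)), Pow(-27490, -1)), Mul(Add(Rational(-29, 2), -119), Pow(-18658, -1))) = Add(Mul(Mul(41066, Pow(-27735, -1)), Rational(-1, 27490)), Mul(Rational(-267, 2), Rational(-1, 18658))) = Add(Mul(Mul(41066, Rational(-1, 27735)), Rational(-1, 27490)), Rational(267, 37316)) = Add(Mul(Rational(-41066, 27735), Rational(-1, 27490)), Rational(267, 37316)) = Add(Rational(20533, 381217575), Rational(267, 37316)) = Rational(102551301953, 14225515028700)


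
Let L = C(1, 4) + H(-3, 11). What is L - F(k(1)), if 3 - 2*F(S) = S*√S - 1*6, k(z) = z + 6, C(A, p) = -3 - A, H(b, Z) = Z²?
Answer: 225/2 + 7*√7/2 ≈ 121.76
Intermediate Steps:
k(z) = 6 + z
F(S) = 9/2 - S^(3/2)/2 (F(S) = 3/2 - (S*√S - 1*6)/2 = 3/2 - (S^(3/2) - 6)/2 = 3/2 - (-6 + S^(3/2))/2 = 3/2 + (3 - S^(3/2)/2) = 9/2 - S^(3/2)/2)
L = 117 (L = (-3 - 1*1) + 11² = (-3 - 1) + 121 = -4 + 121 = 117)
L - F(k(1)) = 117 - (9/2 - (6 + 1)^(3/2)/2) = 117 - (9/2 - 7*√7/2) = 117 + (-9/2 + 7*√7/2) = 225/2 + 7*√7/2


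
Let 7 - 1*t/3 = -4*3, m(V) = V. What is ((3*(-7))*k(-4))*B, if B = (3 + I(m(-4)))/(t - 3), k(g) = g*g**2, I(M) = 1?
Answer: 896/9 ≈ 99.556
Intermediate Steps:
t = 57 (t = 21 - (-12)*3 = 21 - 3*(-12) = 21 + 36 = 57)
k(g) = g**3
B = 2/27 (B = (3 + 1)/(57 - 3) = 4/54 = 4*(1/54) = 2/27 ≈ 0.074074)
((3*(-7))*k(-4))*B = ((3*(-7))*(-4)**3)*(2/27) = -21*(-64)*(2/27) = 1344*(2/27) = 896/9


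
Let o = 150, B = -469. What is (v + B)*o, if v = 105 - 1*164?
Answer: -79200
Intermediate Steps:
v = -59 (v = 105 - 164 = -59)
(v + B)*o = (-59 - 469)*150 = -528*150 = -79200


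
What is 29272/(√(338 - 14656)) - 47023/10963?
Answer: -47023/10963 - 14636*I*√14318/7159 ≈ -4.2892 - 244.63*I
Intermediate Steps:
29272/(√(338 - 14656)) - 47023/10963 = 29272/(√(-14318)) - 47023*1/10963 = 29272/((I*√14318)) - 47023/10963 = 29272*(-I*√14318/14318) - 47023/10963 = -14636*I*√14318/7159 - 47023/10963 = -47023/10963 - 14636*I*√14318/7159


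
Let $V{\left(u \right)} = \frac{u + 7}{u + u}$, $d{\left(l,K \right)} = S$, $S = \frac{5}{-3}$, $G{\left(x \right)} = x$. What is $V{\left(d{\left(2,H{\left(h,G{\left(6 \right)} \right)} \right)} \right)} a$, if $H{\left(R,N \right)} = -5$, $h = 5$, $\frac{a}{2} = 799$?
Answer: $- \frac{12784}{5} \approx -2556.8$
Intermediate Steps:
$a = 1598$ ($a = 2 \cdot 799 = 1598$)
$S = - \frac{5}{3}$ ($S = 5 \left(- \frac{1}{3}\right) = - \frac{5}{3} \approx -1.6667$)
$d{\left(l,K \right)} = - \frac{5}{3}$
$V{\left(u \right)} = \frac{7 + u}{2 u}$
$V{\left(d{\left(2,H{\left(h,G{\left(6 \right)} \right)} \right)} \right)} a = \frac{7 - \frac{5}{3}}{2 \left(- \frac{5}{3}\right)} 1598 = \frac{1}{2} \left(- \frac{3}{5}\right) \frac{16}{3} \cdot 1598 = \left(- \frac{8}{5}\right) 1598 = - \frac{12784}{5}$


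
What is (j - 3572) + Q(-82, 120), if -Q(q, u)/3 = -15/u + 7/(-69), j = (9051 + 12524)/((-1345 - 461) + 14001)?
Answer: -1601929037/448776 ≈ -3569.6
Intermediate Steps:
j = 4315/2439 (j = 21575/(-1806 + 14001) = 21575/12195 = 21575*(1/12195) = 4315/2439 ≈ 1.7692)
Q(q, u) = 7/23 + 45/u (Q(q, u) = -3*(-15/u + 7/(-69)) = -3*(-15/u + 7*(-1/69)) = -3*(-15/u - 7/69) = -3*(-7/69 - 15/u) = 7/23 + 45/u)
(j - 3572) + Q(-82, 120) = (4315/2439 - 3572) + (7/23 + 45/120) = -8707793/2439 + (7/23 + 45*(1/120)) = -8707793/2439 + (7/23 + 3/8) = -8707793/2439 + 125/184 = -1601929037/448776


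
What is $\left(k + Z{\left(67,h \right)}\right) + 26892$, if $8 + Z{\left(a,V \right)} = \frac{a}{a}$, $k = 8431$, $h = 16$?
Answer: $35316$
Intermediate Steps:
$Z{\left(a,V \right)} = -7$ ($Z{\left(a,V \right)} = -8 + \frac{a}{a} = -8 + 1 = -7$)
$\left(k + Z{\left(67,h \right)}\right) + 26892 = \left(8431 - 7\right) + 26892 = 8424 + 26892 = 35316$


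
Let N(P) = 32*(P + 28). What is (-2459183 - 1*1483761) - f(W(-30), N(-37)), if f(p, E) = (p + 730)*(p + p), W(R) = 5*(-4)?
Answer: -3914544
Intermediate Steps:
N(P) = 896 + 32*P (N(P) = 32*(28 + P) = 896 + 32*P)
W(R) = -20
f(p, E) = 2*p*(730 + p) (f(p, E) = (730 + p)*(2*p) = 2*p*(730 + p))
(-2459183 - 1*1483761) - f(W(-30), N(-37)) = (-2459183 - 1*1483761) - 2*(-20)*(730 - 20) = (-2459183 - 1483761) - 2*(-20)*710 = -3942944 - 1*(-28400) = -3942944 + 28400 = -3914544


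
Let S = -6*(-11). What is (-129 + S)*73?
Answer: -4599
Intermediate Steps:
S = 66
(-129 + S)*73 = (-129 + 66)*73 = -63*73 = -4599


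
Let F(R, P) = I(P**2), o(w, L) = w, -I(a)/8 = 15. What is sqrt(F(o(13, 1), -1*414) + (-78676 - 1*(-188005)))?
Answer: sqrt(109209) ≈ 330.47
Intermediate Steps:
I(a) = -120 (I(a) = -8*15 = -120)
F(R, P) = -120
sqrt(F(o(13, 1), -1*414) + (-78676 - 1*(-188005))) = sqrt(-120 + (-78676 - 1*(-188005))) = sqrt(-120 + (-78676 + 188005)) = sqrt(-120 + 109329) = sqrt(109209)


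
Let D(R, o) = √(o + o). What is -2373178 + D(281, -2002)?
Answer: -2373178 + 2*I*√1001 ≈ -2.3732e+6 + 63.277*I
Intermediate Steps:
D(R, o) = √2*√o (D(R, o) = √(2*o) = √2*√o)
-2373178 + D(281, -2002) = -2373178 + √2*√(-2002) = -2373178 + √2*(I*√2002) = -2373178 + 2*I*√1001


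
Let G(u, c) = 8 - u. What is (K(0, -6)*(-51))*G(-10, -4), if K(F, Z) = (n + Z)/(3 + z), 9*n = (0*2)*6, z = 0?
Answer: 1836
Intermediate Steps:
n = 0 (n = ((0*2)*6)/9 = (0*6)/9 = (⅑)*0 = 0)
K(F, Z) = Z/3 (K(F, Z) = (0 + Z)/(3 + 0) = Z/3)
(K(0, -6)*(-51))*G(-10, -4) = (((⅓)*(-6))*(-51))*(8 - 1*(-10)) = (-2*(-51))*(8 + 10) = 102*18 = 1836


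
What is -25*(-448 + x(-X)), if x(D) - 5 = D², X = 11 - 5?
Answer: 10175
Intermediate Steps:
X = 6
x(D) = 5 + D²
-25*(-448 + x(-X)) = -25*(-448 + (5 + (-1*6)²)) = -25*(-448 + (5 + (-6)²)) = -25*(-448 + (5 + 36)) = -25*(-448 + 41) = -25*(-407) = 10175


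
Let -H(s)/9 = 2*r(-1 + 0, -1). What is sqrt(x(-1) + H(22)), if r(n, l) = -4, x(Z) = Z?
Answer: sqrt(71) ≈ 8.4261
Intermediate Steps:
H(s) = 72 (H(s) = -18*(-4) = -9*(-8) = 72)
sqrt(x(-1) + H(22)) = sqrt(-1 + 72) = sqrt(71)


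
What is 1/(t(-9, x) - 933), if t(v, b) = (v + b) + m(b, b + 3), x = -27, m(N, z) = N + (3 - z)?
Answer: -1/969 ≈ -0.0010320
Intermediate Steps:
m(N, z) = 3 + N - z
t(v, b) = b + v (t(v, b) = (v + b) + (3 + b - (b + 3)) = (b + v) + (3 + b - (3 + b)) = (b + v) + (3 + b + (-3 - b)) = (b + v) + 0 = b + v)
1/(t(-9, x) - 933) = 1/((-27 - 9) - 933) = 1/(-36 - 933) = 1/(-969) = -1/969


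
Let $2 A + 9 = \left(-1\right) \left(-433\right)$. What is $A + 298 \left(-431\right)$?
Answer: $-128226$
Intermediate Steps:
$A = 212$ ($A = - \frac{9}{2} + \frac{\left(-1\right) \left(-433\right)}{2} = - \frac{9}{2} + \frac{1}{2} \cdot 433 = - \frac{9}{2} + \frac{433}{2} = 212$)
$A + 298 \left(-431\right) = 212 + 298 \left(-431\right) = 212 - 128438 = -128226$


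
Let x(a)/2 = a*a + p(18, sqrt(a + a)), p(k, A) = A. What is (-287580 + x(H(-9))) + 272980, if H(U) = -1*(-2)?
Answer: -14588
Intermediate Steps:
H(U) = 2
x(a) = 2*a**2 + 2*sqrt(2)*sqrt(a) (x(a) = 2*(a*a + sqrt(a + a)) = 2*(a**2 + sqrt(2*a)) = 2*(a**2 + sqrt(2)*sqrt(a)) = 2*a**2 + 2*sqrt(2)*sqrt(a))
(-287580 + x(H(-9))) + 272980 = (-287580 + (2*2**2 + 2*sqrt(2)*sqrt(2))) + 272980 = (-287580 + (2*4 + 4)) + 272980 = (-287580 + (8 + 4)) + 272980 = (-287580 + 12) + 272980 = -287568 + 272980 = -14588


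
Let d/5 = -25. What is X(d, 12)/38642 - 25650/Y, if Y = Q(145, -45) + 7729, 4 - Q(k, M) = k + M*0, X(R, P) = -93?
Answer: -123984123/36651937 ≈ -3.3827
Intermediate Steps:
d = -125 (d = 5*(-25) = -125)
Q(k, M) = 4 - k (Q(k, M) = 4 - (k + M*0) = 4 - (k + 0) = 4 - k)
Y = 7588 (Y = (4 - 1*145) + 7729 = (4 - 145) + 7729 = -141 + 7729 = 7588)
X(d, 12)/38642 - 25650/Y = -93/38642 - 25650/7588 = -93*1/38642 - 25650*1/7588 = -93/38642 - 12825/3794 = -123984123/36651937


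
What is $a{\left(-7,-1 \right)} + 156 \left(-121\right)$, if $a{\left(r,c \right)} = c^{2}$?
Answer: $-18875$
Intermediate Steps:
$a{\left(-7,-1 \right)} + 156 \left(-121\right) = \left(-1\right)^{2} + 156 \left(-121\right) = 1 - 18876 = -18875$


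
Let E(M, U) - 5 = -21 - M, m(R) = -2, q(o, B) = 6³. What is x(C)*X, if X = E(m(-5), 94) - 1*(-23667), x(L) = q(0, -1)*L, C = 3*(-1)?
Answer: -15327144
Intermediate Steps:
q(o, B) = 216
C = -3
E(M, U) = -16 - M (E(M, U) = 5 + (-21 - M) = -16 - M)
x(L) = 216*L
X = 23653 (X = (-16 - 1*(-2)) - 1*(-23667) = (-16 + 2) + 23667 = -14 + 23667 = 23653)
x(C)*X = (216*(-3))*23653 = -648*23653 = -15327144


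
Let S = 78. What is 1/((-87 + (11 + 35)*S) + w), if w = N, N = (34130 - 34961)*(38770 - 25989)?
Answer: -1/10617510 ≈ -9.4184e-8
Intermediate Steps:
N = -10621011 (N = -831*12781 = -10621011)
w = -10621011
1/((-87 + (11 + 35)*S) + w) = 1/((-87 + (11 + 35)*78) - 10621011) = 1/((-87 + 46*78) - 10621011) = 1/((-87 + 3588) - 10621011) = 1/(3501 - 10621011) = 1/(-10617510) = -1/10617510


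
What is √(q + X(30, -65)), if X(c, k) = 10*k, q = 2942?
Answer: 2*√573 ≈ 47.875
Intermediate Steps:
√(q + X(30, -65)) = √(2942 + 10*(-65)) = √(2942 - 650) = √2292 = 2*√573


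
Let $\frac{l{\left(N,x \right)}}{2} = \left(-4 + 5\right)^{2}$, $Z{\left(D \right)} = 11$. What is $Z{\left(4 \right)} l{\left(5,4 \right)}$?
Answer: $22$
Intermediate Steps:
$l{\left(N,x \right)} = 2$ ($l{\left(N,x \right)} = 2 \left(-4 + 5\right)^{2} = 2 \cdot 1^{2} = 2 \cdot 1 = 2$)
$Z{\left(4 \right)} l{\left(5,4 \right)} = 11 \cdot 2 = 22$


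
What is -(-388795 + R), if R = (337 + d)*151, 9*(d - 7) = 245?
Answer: 2994664/9 ≈ 3.3274e+5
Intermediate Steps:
d = 308/9 (d = 7 + (⅑)*245 = 7 + 245/9 = 308/9 ≈ 34.222)
R = 504491/9 (R = (337 + 308/9)*151 = (3341/9)*151 = 504491/9 ≈ 56055.)
-(-388795 + R) = -(-388795 + 504491/9) = -1*(-2994664/9) = 2994664/9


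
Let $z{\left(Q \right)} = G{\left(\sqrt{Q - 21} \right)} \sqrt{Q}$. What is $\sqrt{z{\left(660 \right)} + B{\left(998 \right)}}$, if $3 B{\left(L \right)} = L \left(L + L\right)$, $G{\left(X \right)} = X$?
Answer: $\frac{\sqrt{5976024 + 54 \sqrt{11715}}}{3} \approx 815.26$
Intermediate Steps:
$z{\left(Q \right)} = \sqrt{Q} \sqrt{-21 + Q}$ ($z{\left(Q \right)} = \sqrt{Q - 21} \sqrt{Q} = \sqrt{-21 + Q} \sqrt{Q} = \sqrt{Q} \sqrt{-21 + Q}$)
$B{\left(L \right)} = \frac{2 L^{2}}{3}$ ($B{\left(L \right)} = \frac{L \left(L + L\right)}{3} = \frac{L 2 L}{3} = \frac{2 L^{2}}{3}$)
$\sqrt{z{\left(660 \right)} + B{\left(998 \right)}} = \sqrt{\sqrt{660} \sqrt{-21 + 660} + \frac{2 \cdot 998^{2}}{3}} = \sqrt{2 \sqrt{165} \sqrt{639} + \frac{2}{3} \cdot 996004} = \sqrt{2 \sqrt{165} \cdot 3 \sqrt{71} + \frac{1992008}{3}} = \sqrt{6 \sqrt{11715} + \frac{1992008}{3}} = \sqrt{\frac{1992008}{3} + 6 \sqrt{11715}}$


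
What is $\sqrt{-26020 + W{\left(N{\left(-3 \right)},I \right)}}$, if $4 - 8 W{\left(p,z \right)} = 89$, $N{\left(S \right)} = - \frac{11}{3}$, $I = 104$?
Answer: $\frac{i \sqrt{416490}}{4} \approx 161.34 i$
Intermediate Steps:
$N{\left(S \right)} = - \frac{11}{3}$ ($N{\left(S \right)} = \left(-11\right) \frac{1}{3} = - \frac{11}{3}$)
$W{\left(p,z \right)} = - \frac{85}{8}$ ($W{\left(p,z \right)} = \frac{1}{2} - \frac{89}{8} = - \frac{85}{8}$)
$\sqrt{-26020 + W{\left(N{\left(-3 \right)},I \right)}} = \sqrt{-26020 - \frac{85}{8}} = \sqrt{- \frac{208245}{8}} = \frac{i \sqrt{416490}}{4}$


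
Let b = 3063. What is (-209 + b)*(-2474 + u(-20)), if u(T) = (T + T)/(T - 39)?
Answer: -416472804/59 ≈ -7.0589e+6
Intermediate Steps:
u(T) = 2*T/(-39 + T) (u(T) = (2*T)/(-39 + T) = 2*T/(-39 + T))
(-209 + b)*(-2474 + u(-20)) = (-209 + 3063)*(-2474 + 2*(-20)/(-39 - 20)) = 2854*(-2474 + 2*(-20)/(-59)) = 2854*(-2474 + 2*(-20)*(-1/59)) = 2854*(-2474 + 40/59) = 2854*(-145926/59) = -416472804/59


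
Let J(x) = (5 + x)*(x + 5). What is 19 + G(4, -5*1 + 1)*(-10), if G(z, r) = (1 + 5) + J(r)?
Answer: -51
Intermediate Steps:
J(x) = (5 + x)² (J(x) = (5 + x)*(5 + x) = (5 + x)²)
G(z, r) = 6 + (5 + r)² (G(z, r) = (1 + 5) + (5 + r)² = 6 + (5 + r)²)
19 + G(4, -5*1 + 1)*(-10) = 19 + (6 + (5 + (-5*1 + 1))²)*(-10) = 19 + (6 + (5 + (-5 + 1))²)*(-10) = 19 + (6 + (5 - 4)²)*(-10) = 19 + (6 + 1²)*(-10) = 19 + (6 + 1)*(-10) = 19 + 7*(-10) = 19 - 70 = -51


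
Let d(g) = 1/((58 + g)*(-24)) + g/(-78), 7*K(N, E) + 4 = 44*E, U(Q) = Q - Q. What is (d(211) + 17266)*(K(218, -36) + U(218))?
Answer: -191734299401/48958 ≈ -3.9163e+6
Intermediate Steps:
U(Q) = 0
K(N, E) = -4/7 + 44*E/7 (K(N, E) = -4/7 + (44*E)/7 = -4/7 + 44*E/7)
d(g) = -1/(24*(58 + g)) - g/78 (d(g) = -1/24/(58 + g) + g*(-1/78) = -1/(24*(58 + g)) - g/78)
(d(211) + 17266)*(K(218, -36) + U(218)) = ((-13 - 232*211 - 4*211²)/(312*(58 + 211)) + 17266)*((-4/7 + (44/7)*(-36)) + 0) = ((1/312)*(-13 - 48952 - 4*44521)/269 + 17266)*((-4/7 - 1584/7) + 0) = ((1/312)*(1/269)*(-13 - 48952 - 178084) + 17266)*(-1588/7 + 0) = ((1/312)*(1/269)*(-227049) + 17266)*(-1588/7) = (-75683/27976 + 17266)*(-1588/7) = (482957933/27976)*(-1588/7) = -191734299401/48958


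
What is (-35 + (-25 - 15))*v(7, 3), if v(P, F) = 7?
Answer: -525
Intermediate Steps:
(-35 + (-25 - 15))*v(7, 3) = (-35 + (-25 - 15))*7 = (-35 - 40)*7 = -75*7 = -525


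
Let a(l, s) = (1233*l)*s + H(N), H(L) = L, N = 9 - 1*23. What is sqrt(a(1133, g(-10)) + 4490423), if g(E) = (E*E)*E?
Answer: I*sqrt(1392498591) ≈ 37316.0*I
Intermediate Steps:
N = -14 (N = 9 - 23 = -14)
g(E) = E**3 (g(E) = E**2*E = E**3)
a(l, s) = -14 + 1233*l*s (a(l, s) = (1233*l)*s - 14 = 1233*l*s - 14 = -14 + 1233*l*s)
sqrt(a(1133, g(-10)) + 4490423) = sqrt((-14 + 1233*1133*(-10)**3) + 4490423) = sqrt((-14 + 1233*1133*(-1000)) + 4490423) = sqrt((-14 - 1396989000) + 4490423) = sqrt(-1396989014 + 4490423) = sqrt(-1392498591) = I*sqrt(1392498591)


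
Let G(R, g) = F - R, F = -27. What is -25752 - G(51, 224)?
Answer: -25674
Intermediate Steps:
G(R, g) = -27 - R
-25752 - G(51, 224) = -25752 - (-27 - 1*51) = -25752 - (-27 - 51) = -25752 - 1*(-78) = -25752 + 78 = -25674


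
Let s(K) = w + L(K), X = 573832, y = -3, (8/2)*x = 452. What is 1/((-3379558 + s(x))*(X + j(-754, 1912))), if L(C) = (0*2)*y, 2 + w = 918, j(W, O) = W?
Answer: -1/1936225400076 ≈ -5.1647e-13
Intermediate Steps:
x = 113 (x = (1/4)*452 = 113)
w = 916 (w = -2 + 918 = 916)
L(C) = 0 (L(C) = (0*2)*(-3) = 0*(-3) = 0)
s(K) = 916 (s(K) = 916 + 0 = 916)
1/((-3379558 + s(x))*(X + j(-754, 1912))) = 1/((-3379558 + 916)*(573832 - 754)) = 1/(-3378642*573078) = 1/(-1936225400076) = -1/1936225400076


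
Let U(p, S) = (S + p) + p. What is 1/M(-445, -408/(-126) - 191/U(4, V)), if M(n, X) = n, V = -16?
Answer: -1/445 ≈ -0.0022472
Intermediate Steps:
U(p, S) = S + 2*p
1/M(-445, -408/(-126) - 191/U(4, V)) = 1/(-445) = -1/445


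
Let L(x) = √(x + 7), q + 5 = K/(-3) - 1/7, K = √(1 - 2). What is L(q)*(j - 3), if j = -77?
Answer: -80*√(819 - 147*I)/21 ≈ -109.46 + 9.7451*I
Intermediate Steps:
K = I (K = √(-1) = I ≈ 1.0*I)
q = -36/7 - I/3 (q = -5 + (I/(-3) - 1/7) = -5 + (I*(-⅓) - 1*⅐) = -5 + (-I/3 - ⅐) = -5 + (-⅐ - I/3) = -36/7 - I/3 ≈ -5.1429 - 0.33333*I)
L(x) = √(7 + x)
L(q)*(j - 3) = √(7 + (-36/7 - I/3))*(-77 - 3) = √(13/7 - I/3)*(-80) = -80*√(13/7 - I/3)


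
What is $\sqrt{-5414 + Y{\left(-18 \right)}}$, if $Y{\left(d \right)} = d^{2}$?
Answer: $i \sqrt{5090} \approx 71.344 i$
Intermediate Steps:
$\sqrt{-5414 + Y{\left(-18 \right)}} = \sqrt{-5414 + \left(-18\right)^{2}} = \sqrt{-5414 + 324} = \sqrt{-5090} = i \sqrt{5090}$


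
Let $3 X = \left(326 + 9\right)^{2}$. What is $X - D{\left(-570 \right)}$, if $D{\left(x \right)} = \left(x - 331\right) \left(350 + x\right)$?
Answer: $- \frac{482435}{3} \approx -1.6081 \cdot 10^{5}$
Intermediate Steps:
$D{\left(x \right)} = \left(-331 + x\right) \left(350 + x\right)$
$X = \frac{112225}{3}$ ($X = \frac{\left(326 + 9\right)^{2}}{3} = \frac{335^{2}}{3} = \frac{1}{3} \cdot 112225 = \frac{112225}{3} \approx 37408.0$)
$X - D{\left(-570 \right)} = \frac{112225}{3} - \left(-115850 + \left(-570\right)^{2} + 19 \left(-570\right)\right) = \frac{112225}{3} - \left(-115850 + 324900 - 10830\right) = \frac{112225}{3} - 198220 = - \frac{482435}{3}$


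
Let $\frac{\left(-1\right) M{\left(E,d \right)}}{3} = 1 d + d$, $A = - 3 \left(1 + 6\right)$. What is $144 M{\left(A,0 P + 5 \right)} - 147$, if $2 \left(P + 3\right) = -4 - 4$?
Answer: $-4467$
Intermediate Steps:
$P = -7$ ($P = -3 + \frac{-4 - 4}{2} = -3 + \frac{1}{2} \left(-8\right) = -3 - 4 = -7$)
$A = -21$ ($A = \left(-3\right) 7 = -21$)
$M{\left(E,d \right)} = - 6 d$ ($M{\left(E,d \right)} = - 3 \left(1 d + d\right) = - 3 \left(d + d\right) = - 3 \cdot 2 d = - 6 d$)
$144 M{\left(A,0 P + 5 \right)} - 147 = 144 \left(- 6 \left(0 \left(-7\right) + 5\right)\right) - 147 = 144 \left(- 6 \left(0 + 5\right)\right) - 147 = 144 \left(\left(-6\right) 5\right) - 147 = 144 \left(-30\right) - 147 = -4320 - 147 = -4467$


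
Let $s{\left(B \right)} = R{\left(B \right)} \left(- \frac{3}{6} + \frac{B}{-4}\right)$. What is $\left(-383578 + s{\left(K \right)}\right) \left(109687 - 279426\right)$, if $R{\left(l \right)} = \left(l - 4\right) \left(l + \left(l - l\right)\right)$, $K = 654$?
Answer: $11898700165742$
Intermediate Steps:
$R{\left(l \right)} = l \left(-4 + l\right)$ ($R{\left(l \right)} = \left(-4 + l\right) \left(l + 0\right) = \left(-4 + l\right) l = l \left(-4 + l\right)$)
$s{\left(B \right)} = B \left(-4 + B\right) \left(- \frac{1}{2} - \frac{B}{4}\right)$ ($s{\left(B \right)} = B \left(-4 + B\right) \left(- \frac{3}{6} + \frac{B}{-4}\right) = B \left(-4 + B\right) \left(\left(-3\right) \frac{1}{6} + B \left(- \frac{1}{4}\right)\right) = B \left(-4 + B\right) \left(- \frac{1}{2} - \frac{B}{4}\right)$)
$\left(-383578 + s{\left(K \right)}\right) \left(109687 - 279426\right) = \left(-383578 - \frac{327 \left(-4 + 654\right) \left(2 + 654\right)}{2}\right) \left(109687 - 279426\right) = \left(-383578 - \frac{327}{2} \cdot 650 \cdot 656\right) \left(-169739\right) = \left(-383578 - 69716400\right) \left(-169739\right) = \left(-70099978\right) \left(-169739\right) = 11898700165742$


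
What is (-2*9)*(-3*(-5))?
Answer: -270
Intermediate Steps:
(-2*9)*(-3*(-5)) = -18*15 = -270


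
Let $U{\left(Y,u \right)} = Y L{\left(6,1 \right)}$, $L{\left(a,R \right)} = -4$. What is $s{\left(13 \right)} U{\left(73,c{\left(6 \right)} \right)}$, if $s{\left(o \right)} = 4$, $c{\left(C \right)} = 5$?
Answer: $-1168$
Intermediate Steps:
$U{\left(Y,u \right)} = - 4 Y$ ($U{\left(Y,u \right)} = Y \left(-4\right) = - 4 Y$)
$s{\left(13 \right)} U{\left(73,c{\left(6 \right)} \right)} = 4 \left(\left(-4\right) 73\right) = 4 \left(-292\right) = -1168$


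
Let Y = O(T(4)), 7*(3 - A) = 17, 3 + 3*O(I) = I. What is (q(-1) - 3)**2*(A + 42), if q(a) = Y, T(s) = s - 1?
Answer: 2682/7 ≈ 383.14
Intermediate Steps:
T(s) = -1 + s
O(I) = -1 + I/3
A = 4/7 (A = 3 - 1/7*17 = 3 - 17/7 = 4/7 ≈ 0.57143)
Y = 0 (Y = -1 + (-1 + 4)/3 = -1 + (1/3)*3 = -1 + 1 = 0)
q(a) = 0
(q(-1) - 3)**2*(A + 42) = (0 - 3)**2*(4/7 + 42) = (-3)**2*(298/7) = 9*(298/7) = 2682/7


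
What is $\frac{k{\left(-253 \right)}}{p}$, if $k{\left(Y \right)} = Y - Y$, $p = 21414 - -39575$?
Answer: $0$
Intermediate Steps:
$p = 60989$ ($p = 21414 + 39575 = 60989$)
$k{\left(Y \right)} = 0$
$\frac{k{\left(-253 \right)}}{p} = \frac{0}{60989} = 0 \cdot \frac{1}{60989} = 0$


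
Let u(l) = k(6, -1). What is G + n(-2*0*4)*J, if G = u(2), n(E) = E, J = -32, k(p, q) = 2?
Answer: 2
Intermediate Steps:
u(l) = 2
G = 2
G + n(-2*0*4)*J = 2 + (-2*0*4)*(-32) = 2 + (0*4)*(-32) = 2 + 0*(-32) = 2 + 0 = 2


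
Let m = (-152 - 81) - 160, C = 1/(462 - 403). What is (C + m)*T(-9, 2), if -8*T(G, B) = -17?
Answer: -197081/236 ≈ -835.09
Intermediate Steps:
C = 1/59 ≈ 0.016949
T(G, B) = 17/8 (T(G, B) = -⅛*(-17) = 17/8)
m = -393 (m = -233 - 160 = -393)
(C + m)*T(-9, 2) = (1/59 - 393)*(17/8) = -23186/59*17/8 = -197081/236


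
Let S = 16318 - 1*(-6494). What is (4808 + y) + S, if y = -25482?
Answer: 2138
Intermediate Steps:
S = 22812 (S = 16318 + 6494 = 22812)
(4808 + y) + S = (4808 - 25482) + 22812 = -20674 + 22812 = 2138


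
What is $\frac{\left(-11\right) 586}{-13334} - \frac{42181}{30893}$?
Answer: $- \frac{181652588}{205963631} \approx -0.88196$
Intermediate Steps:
$\frac{\left(-11\right) 586}{-13334} - \frac{42181}{30893} = \left(-6446\right) \left(- \frac{1}{13334}\right) - \frac{42181}{30893} = \frac{3223}{6667} - \frac{42181}{30893} = - \frac{181652588}{205963631}$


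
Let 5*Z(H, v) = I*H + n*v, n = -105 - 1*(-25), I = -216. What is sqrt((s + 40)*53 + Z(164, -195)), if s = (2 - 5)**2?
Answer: I*sqrt(34195)/5 ≈ 36.984*I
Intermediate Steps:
n = -80 (n = -105 + 25 = -80)
s = 9 (s = (-3)**2 = 9)
Z(H, v) = -16*v - 216*H/5 (Z(H, v) = (-216*H - 80*v)/5 = -16*v - 216*H/5)
sqrt((s + 40)*53 + Z(164, -195)) = sqrt((9 + 40)*53 + (-16*(-195) - 216/5*164)) = sqrt(49*53 + (3120 - 35424/5)) = sqrt(2597 - 19824/5) = sqrt(-6839/5) = I*sqrt(34195)/5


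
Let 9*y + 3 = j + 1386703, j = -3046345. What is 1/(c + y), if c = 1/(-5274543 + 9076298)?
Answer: -3801755/701062630774 ≈ -5.4228e-6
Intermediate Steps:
y = -184405 (y = -⅓ + (-3046345 + 1386703)/9 = -⅓ + (⅑)*(-1659642) = -⅓ - 553214/3 = -184405)
c = 1/3801755 ≈ 2.6304e-7
1/(c + y) = 1/(1/3801755 - 184405) = 1/(-701062630774/3801755) = -3801755/701062630774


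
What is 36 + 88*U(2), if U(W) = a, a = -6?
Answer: -492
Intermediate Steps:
U(W) = -6
36 + 88*U(2) = 36 + 88*(-6) = 36 - 528 = -492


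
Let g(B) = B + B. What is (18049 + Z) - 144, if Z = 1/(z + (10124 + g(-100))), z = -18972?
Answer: 162004439/9048 ≈ 17905.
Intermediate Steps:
g(B) = 2*B
Z = -1/9048 (Z = 1/(-18972 + (10124 + 2*(-100))) = 1/(-18972 + (10124 - 200)) = 1/(-18972 + 9924) = 1/(-9048) = -1/9048 ≈ -0.00011052)
(18049 + Z) - 144 = (18049 - 1/9048) - 144 = 163307351/9048 - 144 = 162004439/9048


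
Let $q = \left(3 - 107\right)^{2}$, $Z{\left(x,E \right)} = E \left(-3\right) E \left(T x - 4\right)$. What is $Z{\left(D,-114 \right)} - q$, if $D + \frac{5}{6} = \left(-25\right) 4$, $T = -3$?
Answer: $-11648734$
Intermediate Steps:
$D = - \frac{605}{6}$ ($D = - \frac{5}{6} - 100 = - \frac{605}{6} \approx -100.83$)
$Z{\left(x,E \right)} = - 3 E^{2} \left(-4 - 3 x\right)$ ($Z{\left(x,E \right)} = E \left(-3\right) E \left(- 3 x - 4\right) = - 3 E E \left(-4 - 3 x\right) = - 3 E^{2} \left(-4 - 3 x\right)$)
$q = 10816$ ($q = \left(-104\right)^{2} = 10816$)
$Z{\left(D,-114 \right)} - q = \left(-114\right)^{2} \left(12 + 9 \left(- \frac{605}{6}\right)\right) - 10816 = 12996 \left(12 - \frac{1815}{2}\right) - 10816 = 12996 \left(- \frac{1791}{2}\right) - 10816 = -11637918 - 10816 = -11648734$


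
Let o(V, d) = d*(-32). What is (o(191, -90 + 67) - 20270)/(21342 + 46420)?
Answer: -9767/33881 ≈ -0.28827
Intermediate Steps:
o(V, d) = -32*d
(o(191, -90 + 67) - 20270)/(21342 + 46420) = (-32*(-90 + 67) - 20270)/(21342 + 46420) = (-32*(-23) - 20270)/67762 = (736 - 20270)*(1/67762) = -19534*1/67762 = -9767/33881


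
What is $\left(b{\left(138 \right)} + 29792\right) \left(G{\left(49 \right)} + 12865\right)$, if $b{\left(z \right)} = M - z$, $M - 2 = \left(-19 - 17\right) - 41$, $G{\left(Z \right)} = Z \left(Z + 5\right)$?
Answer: $458799869$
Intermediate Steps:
$G{\left(Z \right)} = Z \left(5 + Z\right)$
$M = -75$ ($M = 2 - 77 = -75$)
$b{\left(z \right)} = -75 - z$
$\left(b{\left(138 \right)} + 29792\right) \left(G{\left(49 \right)} + 12865\right) = \left(\left(-75 - 138\right) + 29792\right) \left(49 \left(5 + 49\right) + 12865\right) = \left(\left(-75 - 138\right) + 29792\right) \left(49 \cdot 54 + 12865\right) = \left(-213 + 29792\right) \left(2646 + 12865\right) = 29579 \cdot 15511 = 458799869$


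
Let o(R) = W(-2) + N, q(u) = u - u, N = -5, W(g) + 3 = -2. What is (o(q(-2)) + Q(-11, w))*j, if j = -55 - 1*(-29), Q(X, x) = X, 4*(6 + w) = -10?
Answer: 546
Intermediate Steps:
w = -17/2 (w = -6 + (¼)*(-10) = -6 - 5/2 = -17/2 ≈ -8.5000)
W(g) = -5 (W(g) = -3 - 2 = -5)
q(u) = 0
j = -26 (j = -55 + 29 = -26)
o(R) = -10 (o(R) = -5 - 5 = -10)
(o(q(-2)) + Q(-11, w))*j = (-10 - 11)*(-26) = -21*(-26) = 546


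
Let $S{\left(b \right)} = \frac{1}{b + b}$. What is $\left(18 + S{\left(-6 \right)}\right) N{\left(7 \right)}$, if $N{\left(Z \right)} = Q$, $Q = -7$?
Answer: $- \frac{1505}{12} \approx -125.42$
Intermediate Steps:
$S{\left(b \right)} = \frac{1}{2 b}$
$N{\left(Z \right)} = -7$
$\left(18 + S{\left(-6 \right)}\right) N{\left(7 \right)} = \left(18 + \frac{1}{2 \left(-6\right)}\right) \left(-7\right) = \left(18 + \frac{1}{2} \left(- \frac{1}{6}\right)\right) \left(-7\right) = \left(18 - \frac{1}{12}\right) \left(-7\right) = \frac{215}{12} \left(-7\right) = - \frac{1505}{12}$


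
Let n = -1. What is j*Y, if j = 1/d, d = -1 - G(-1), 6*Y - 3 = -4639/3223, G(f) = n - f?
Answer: -2515/9669 ≈ -0.26011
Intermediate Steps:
G(f) = -1 - f
Y = 2515/9669 (Y = ½ + (-4639/3223)/6 = ½ + (-4639*1/3223)/6 = ½ + (⅙)*(-4639/3223) = ½ - 4639/19338 = 2515/9669 ≈ 0.26011)
d = -1 (d = -1 - (-1 - 1*(-1)) = -1 - (-1 + 1) = -1 - 1*0 = -1 + 0 = -1)
j = -1 (j = 1/(-1) = -1)
j*Y = -1*2515/9669 = -2515/9669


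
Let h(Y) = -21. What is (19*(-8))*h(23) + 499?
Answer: 3691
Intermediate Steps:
(19*(-8))*h(23) + 499 = (19*(-8))*(-21) + 499 = -152*(-21) + 499 = 3192 + 499 = 3691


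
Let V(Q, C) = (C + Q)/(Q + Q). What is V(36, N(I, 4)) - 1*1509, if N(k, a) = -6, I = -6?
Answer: -18103/12 ≈ -1508.6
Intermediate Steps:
V(Q, C) = (C + Q)/(2*Q) (V(Q, C) = (C + Q)/((2*Q)) = (C + Q)*(1/(2*Q)) = (C + Q)/(2*Q))
V(36, N(I, 4)) - 1*1509 = (½)*(-6 + 36)/36 - 1*1509 = (½)*(1/36)*30 - 1509 = 5/12 - 1509 = -18103/12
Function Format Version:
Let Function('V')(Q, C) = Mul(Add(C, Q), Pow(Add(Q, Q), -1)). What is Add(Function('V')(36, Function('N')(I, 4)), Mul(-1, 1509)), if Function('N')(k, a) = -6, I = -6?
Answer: Rational(-18103, 12) ≈ -1508.6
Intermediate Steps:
Function('V')(Q, C) = Mul(Rational(1, 2), Pow(Q, -1), Add(C, Q)) (Function('V')(Q, C) = Mul(Add(C, Q), Pow(Mul(2, Q), -1)) = Mul(Add(C, Q), Mul(Rational(1, 2), Pow(Q, -1))) = Mul(Rational(1, 2), Pow(Q, -1), Add(C, Q)))
Add(Function('V')(36, Function('N')(I, 4)), Mul(-1, 1509)) = Add(Mul(Rational(1, 2), Pow(36, -1), Add(-6, 36)), Mul(-1, 1509)) = Add(Mul(Rational(1, 2), Rational(1, 36), 30), -1509) = Add(Rational(5, 12), -1509) = Rational(-18103, 12)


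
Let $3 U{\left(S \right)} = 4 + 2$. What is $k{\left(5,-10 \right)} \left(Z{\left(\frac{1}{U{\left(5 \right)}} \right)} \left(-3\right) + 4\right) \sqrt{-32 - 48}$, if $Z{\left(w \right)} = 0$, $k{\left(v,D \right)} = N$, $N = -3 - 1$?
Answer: $- 64 i \sqrt{5} \approx - 143.11 i$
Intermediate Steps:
$N = -4$
$k{\left(v,D \right)} = -4$
$U{\left(S \right)} = 2$ ($U{\left(S \right)} = \frac{4 + 2}{3} = \frac{1}{3} \cdot 6 = 2$)
$k{\left(5,-10 \right)} \left(Z{\left(\frac{1}{U{\left(5 \right)}} \right)} \left(-3\right) + 4\right) \sqrt{-32 - 48} = - 4 \left(0 \left(-3\right) + 4\right) \sqrt{-32 - 48} = - 4 \left(0 + 4\right) \sqrt{-80} = \left(-4\right) 4 \cdot 4 i \sqrt{5} = - 16 \cdot 4 i \sqrt{5} = - 64 i \sqrt{5}$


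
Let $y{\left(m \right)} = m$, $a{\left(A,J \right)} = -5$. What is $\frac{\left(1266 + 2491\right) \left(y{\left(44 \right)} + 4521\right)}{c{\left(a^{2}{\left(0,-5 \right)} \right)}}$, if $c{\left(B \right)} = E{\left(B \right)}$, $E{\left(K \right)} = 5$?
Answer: $3430141$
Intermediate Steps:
$c{\left(B \right)} = 5$
$\frac{\left(1266 + 2491\right) \left(y{\left(44 \right)} + 4521\right)}{c{\left(a^{2}{\left(0,-5 \right)} \right)}} = \frac{\left(1266 + 2491\right) \left(44 + 4521\right)}{5} = 3757 \cdot 4565 \cdot \frac{1}{5} = 17150705 \cdot \frac{1}{5} = 3430141$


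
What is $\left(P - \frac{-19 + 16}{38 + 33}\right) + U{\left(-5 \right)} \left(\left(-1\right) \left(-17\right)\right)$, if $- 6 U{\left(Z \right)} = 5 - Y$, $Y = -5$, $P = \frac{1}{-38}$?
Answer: $- \frac{229201}{8094} \approx -28.317$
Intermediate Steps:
$P = - \frac{1}{38} \approx -0.026316$
$U{\left(Z \right)} = - \frac{5}{3}$ ($U{\left(Z \right)} = - \frac{5 - -5}{6} = - \frac{5 + 5}{6} = \left(- \frac{1}{6}\right) 10 = - \frac{5}{3}$)
$\left(P - \frac{-19 + 16}{38 + 33}\right) + U{\left(-5 \right)} \left(\left(-1\right) \left(-17\right)\right) = \left(- \frac{1}{38} - \frac{-19 + 16}{38 + 33}\right) - \frac{5 \left(\left(-1\right) \left(-17\right)\right)}{3} = \left(- \frac{1}{38} - - \frac{3}{71}\right) - \frac{85}{3} = \left(- \frac{1}{38} + \frac{3}{71}\right) - \frac{85}{3} = \frac{43}{2698} - \frac{85}{3} = - \frac{229201}{8094}$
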